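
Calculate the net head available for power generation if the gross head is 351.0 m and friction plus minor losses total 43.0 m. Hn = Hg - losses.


Hn = 351.0 - 43.0 = 308.0000 m


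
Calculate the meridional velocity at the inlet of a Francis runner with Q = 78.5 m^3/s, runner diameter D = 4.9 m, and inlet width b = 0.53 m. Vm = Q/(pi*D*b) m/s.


Vm = 78.5 / (pi * 4.9 * 0.53) = 9.6216 m/s


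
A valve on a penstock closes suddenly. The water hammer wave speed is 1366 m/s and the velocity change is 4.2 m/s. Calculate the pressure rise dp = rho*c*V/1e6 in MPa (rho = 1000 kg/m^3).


dp = 1000 * 1366 * 4.2 / 1e6 = 5.7372 MPa


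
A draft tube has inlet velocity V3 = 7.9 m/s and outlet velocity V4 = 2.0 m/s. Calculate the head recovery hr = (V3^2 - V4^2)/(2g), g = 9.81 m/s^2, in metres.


hr = (7.9^2 - 2.0^2) / (2*9.81) = 2.9771 m


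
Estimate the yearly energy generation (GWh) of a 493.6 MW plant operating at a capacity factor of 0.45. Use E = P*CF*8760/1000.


E = 493.6 * 0.45 * 8760 / 1000 = 1945.7712 GWh


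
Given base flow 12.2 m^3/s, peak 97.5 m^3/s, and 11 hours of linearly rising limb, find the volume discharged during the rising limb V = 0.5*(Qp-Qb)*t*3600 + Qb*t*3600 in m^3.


V = 0.5*(97.5 - 12.2)*11*3600 + 12.2*11*3600 = 2.1721e+06 m^3


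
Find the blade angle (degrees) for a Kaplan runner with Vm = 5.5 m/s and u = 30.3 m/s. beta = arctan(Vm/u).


beta = arctan(5.5 / 30.3) = 10.2882 degrees


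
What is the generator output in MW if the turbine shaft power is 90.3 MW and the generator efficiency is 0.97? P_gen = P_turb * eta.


P_gen = 90.3 * 0.97 = 87.5910 MW


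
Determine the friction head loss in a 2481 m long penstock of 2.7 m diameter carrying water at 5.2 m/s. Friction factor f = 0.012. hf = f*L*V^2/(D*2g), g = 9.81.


hf = 0.012 * 2481 * 5.2^2 / (2.7 * 2 * 9.81) = 15.1968 m


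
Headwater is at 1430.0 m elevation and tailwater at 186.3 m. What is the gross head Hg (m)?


Hg = 1430.0 - 186.3 = 1243.7000 m


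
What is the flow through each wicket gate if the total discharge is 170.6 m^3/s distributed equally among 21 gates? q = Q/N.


q = 170.6 / 21 = 8.1238 m^3/s


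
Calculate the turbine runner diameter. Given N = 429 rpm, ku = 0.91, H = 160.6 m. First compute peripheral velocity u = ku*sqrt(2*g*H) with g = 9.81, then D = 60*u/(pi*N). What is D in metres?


u = 0.91 * sqrt(2*9.81*160.6) = 51.0815 m/s
D = 60 * 51.0815 / (pi * 429) = 2.2741 m


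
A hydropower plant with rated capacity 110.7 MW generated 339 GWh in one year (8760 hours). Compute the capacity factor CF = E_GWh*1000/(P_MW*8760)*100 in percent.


CF = 339 * 1000 / (110.7 * 8760) * 100 = 34.9581 %


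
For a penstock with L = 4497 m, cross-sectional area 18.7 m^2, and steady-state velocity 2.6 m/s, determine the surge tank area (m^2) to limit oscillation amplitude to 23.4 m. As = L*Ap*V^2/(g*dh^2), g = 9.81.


As = 4497 * 18.7 * 2.6^2 / (9.81 * 23.4^2) = 105.8304 m^2


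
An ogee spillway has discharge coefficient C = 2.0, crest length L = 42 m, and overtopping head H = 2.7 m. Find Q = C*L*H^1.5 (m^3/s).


Q = 2.0 * 42 * 2.7^1.5 = 372.6704 m^3/s


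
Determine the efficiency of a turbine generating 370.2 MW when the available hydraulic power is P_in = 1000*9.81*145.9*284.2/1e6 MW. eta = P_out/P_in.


P_in = 1000 * 9.81 * 145.9 * 284.2 / 1e6 = 406.7695 MW
eta = 370.2 / 406.7695 = 0.9101


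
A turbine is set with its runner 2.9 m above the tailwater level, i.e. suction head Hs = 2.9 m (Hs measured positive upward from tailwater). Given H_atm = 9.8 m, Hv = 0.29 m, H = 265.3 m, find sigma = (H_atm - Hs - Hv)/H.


sigma = (9.8 - 2.9 - 0.29) / 265.3 = 0.0249


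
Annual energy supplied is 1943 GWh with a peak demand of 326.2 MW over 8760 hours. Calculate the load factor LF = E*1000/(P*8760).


LF = 1943 * 1000 / (326.2 * 8760) = 0.6800


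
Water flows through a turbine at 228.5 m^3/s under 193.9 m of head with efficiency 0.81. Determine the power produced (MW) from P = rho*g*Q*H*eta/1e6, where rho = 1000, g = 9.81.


P = 1000 * 9.81 * 228.5 * 193.9 * 0.81 / 1e6 = 352.0611 MW


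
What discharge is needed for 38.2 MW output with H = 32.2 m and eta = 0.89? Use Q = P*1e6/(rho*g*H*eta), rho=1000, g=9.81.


Q = 38.2 * 1e6 / (1000 * 9.81 * 32.2 * 0.89) = 135.8778 m^3/s


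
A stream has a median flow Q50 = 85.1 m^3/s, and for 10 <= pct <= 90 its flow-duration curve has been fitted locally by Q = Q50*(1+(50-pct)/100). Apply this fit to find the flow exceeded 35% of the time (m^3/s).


Q = 85.1 * (1 + (50 - 35)/100) = 97.8650 m^3/s


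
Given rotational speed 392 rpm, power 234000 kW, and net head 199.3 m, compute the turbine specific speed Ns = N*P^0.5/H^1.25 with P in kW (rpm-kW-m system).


Ns = 392 * 234000^0.5 / 199.3^1.25 = 253.2269


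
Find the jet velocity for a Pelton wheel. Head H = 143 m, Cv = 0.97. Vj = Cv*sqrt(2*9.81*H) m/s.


Vj = 0.97 * sqrt(2*9.81*143) = 51.3794 m/s


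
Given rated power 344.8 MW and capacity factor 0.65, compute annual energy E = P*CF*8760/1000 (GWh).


E = 344.8 * 0.65 * 8760 / 1000 = 1963.2912 GWh


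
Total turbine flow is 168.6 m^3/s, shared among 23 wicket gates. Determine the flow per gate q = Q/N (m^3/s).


q = 168.6 / 23 = 7.3304 m^3/s


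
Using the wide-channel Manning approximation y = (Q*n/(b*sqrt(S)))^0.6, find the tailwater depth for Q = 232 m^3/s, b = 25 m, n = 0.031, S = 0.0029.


y = (232 * 0.031 / (25 * 0.0029^0.5))^0.6 = 2.7329 m


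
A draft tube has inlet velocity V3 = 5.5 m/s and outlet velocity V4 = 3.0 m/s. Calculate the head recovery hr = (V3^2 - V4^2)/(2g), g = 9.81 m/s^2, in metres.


hr = (5.5^2 - 3.0^2) / (2*9.81) = 1.0831 m


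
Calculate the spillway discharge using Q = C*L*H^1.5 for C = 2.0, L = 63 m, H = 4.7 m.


Q = 2.0 * 63 * 4.7^1.5 = 1283.8590 m^3/s


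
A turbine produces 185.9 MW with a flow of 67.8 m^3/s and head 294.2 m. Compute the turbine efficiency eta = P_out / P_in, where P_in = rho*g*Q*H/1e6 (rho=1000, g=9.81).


P_in = 1000 * 9.81 * 67.8 * 294.2 / 1e6 = 195.6777 MW
eta = 185.9 / 195.6777 = 0.9500


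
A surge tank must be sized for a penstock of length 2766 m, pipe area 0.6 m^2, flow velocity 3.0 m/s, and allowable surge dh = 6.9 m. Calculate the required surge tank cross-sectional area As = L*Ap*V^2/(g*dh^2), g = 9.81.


As = 2766 * 0.6 * 3.0^2 / (9.81 * 6.9^2) = 31.9800 m^2


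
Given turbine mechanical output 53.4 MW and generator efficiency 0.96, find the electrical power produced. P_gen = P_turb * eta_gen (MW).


P_gen = 53.4 * 0.96 = 51.2640 MW


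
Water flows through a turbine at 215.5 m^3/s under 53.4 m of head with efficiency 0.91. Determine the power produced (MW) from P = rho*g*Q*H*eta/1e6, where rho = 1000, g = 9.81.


P = 1000 * 9.81 * 215.5 * 53.4 * 0.91 / 1e6 = 102.7304 MW


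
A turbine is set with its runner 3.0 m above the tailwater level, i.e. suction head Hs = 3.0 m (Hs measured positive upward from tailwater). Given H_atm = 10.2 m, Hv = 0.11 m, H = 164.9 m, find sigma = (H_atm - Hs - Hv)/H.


sigma = (10.2 - 3.0 - 0.11) / 164.9 = 0.0430


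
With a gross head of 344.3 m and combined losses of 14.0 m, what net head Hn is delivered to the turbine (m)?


Hn = 344.3 - 14.0 = 330.3000 m


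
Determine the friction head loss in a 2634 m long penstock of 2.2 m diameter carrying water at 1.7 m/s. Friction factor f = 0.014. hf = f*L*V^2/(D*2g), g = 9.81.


hf = 0.014 * 2634 * 1.7^2 / (2.2 * 2 * 9.81) = 2.4690 m


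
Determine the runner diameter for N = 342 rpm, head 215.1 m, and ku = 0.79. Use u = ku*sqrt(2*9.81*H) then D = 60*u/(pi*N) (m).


u = 0.79 * sqrt(2*9.81*215.1) = 51.3212 m/s
D = 60 * 51.3212 / (pi * 342) = 2.8660 m


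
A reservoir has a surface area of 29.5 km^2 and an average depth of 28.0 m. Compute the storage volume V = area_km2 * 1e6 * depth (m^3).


V = 29.5 * 1e6 * 28.0 = 8.2600e+08 m^3


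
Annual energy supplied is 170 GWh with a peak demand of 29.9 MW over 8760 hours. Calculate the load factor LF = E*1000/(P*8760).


LF = 170 * 1000 / (29.9 * 8760) = 0.6490


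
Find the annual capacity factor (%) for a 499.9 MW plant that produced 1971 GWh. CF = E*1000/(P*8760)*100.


CF = 1971 * 1000 / (499.9 * 8760) * 100 = 45.0090 %


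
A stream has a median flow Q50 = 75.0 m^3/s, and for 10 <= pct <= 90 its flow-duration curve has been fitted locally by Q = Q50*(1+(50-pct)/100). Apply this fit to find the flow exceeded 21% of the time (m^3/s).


Q = 75.0 * (1 + (50 - 21)/100) = 96.7500 m^3/s


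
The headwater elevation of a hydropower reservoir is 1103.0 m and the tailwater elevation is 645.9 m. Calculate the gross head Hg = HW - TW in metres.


Hg = 1103.0 - 645.9 = 457.1000 m


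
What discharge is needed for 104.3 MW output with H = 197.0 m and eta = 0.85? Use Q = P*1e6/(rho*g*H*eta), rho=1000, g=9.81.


Q = 104.3 * 1e6 / (1000 * 9.81 * 197.0 * 0.85) = 63.4936 m^3/s


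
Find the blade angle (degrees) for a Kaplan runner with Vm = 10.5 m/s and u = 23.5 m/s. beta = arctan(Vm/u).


beta = arctan(10.5 / 23.5) = 24.0755 degrees


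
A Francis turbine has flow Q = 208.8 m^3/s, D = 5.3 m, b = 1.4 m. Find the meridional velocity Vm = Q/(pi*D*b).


Vm = 208.8 / (pi * 5.3 * 1.4) = 8.9573 m/s


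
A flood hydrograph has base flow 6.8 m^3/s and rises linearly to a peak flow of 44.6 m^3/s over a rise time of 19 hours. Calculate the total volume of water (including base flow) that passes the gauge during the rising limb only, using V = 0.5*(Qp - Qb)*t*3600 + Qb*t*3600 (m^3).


V = 0.5*(44.6 - 6.8)*19*3600 + 6.8*19*3600 = 1.7579e+06 m^3


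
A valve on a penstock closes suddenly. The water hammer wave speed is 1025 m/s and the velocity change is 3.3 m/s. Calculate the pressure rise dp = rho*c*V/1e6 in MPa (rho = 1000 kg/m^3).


dp = 1000 * 1025 * 3.3 / 1e6 = 3.3825 MPa


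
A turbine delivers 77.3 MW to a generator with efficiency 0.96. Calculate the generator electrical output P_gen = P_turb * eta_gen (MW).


P_gen = 77.3 * 0.96 = 74.2080 MW


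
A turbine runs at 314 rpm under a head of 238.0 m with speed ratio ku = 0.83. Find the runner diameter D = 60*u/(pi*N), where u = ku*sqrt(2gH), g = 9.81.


u = 0.83 * sqrt(2*9.81*238.0) = 56.7174 m/s
D = 60 * 56.7174 / (pi * 314) = 3.4498 m


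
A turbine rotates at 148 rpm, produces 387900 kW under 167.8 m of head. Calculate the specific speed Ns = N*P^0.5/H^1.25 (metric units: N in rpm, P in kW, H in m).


Ns = 148 * 387900^0.5 / 167.8^1.25 = 152.6271


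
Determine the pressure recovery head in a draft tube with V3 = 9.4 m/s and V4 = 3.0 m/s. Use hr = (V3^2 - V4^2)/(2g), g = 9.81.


hr = (9.4^2 - 3.0^2) / (2*9.81) = 4.0449 m


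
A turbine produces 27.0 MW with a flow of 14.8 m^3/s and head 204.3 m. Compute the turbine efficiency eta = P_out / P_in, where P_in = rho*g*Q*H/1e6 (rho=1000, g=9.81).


P_in = 1000 * 9.81 * 14.8 * 204.3 / 1e6 = 29.6619 MW
eta = 27.0 / 29.6619 = 0.9103


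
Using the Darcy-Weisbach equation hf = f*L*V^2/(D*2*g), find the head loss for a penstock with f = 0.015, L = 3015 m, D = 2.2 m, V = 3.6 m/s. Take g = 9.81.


hf = 0.015 * 3015 * 3.6^2 / (2.2 * 2 * 9.81) = 13.5788 m


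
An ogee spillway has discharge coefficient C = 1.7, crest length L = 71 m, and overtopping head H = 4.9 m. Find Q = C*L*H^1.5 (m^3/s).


Q = 1.7 * 71 * 4.9^1.5 = 1309.1861 m^3/s


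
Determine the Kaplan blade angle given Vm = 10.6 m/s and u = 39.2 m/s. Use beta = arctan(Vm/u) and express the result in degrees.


beta = arctan(10.6 / 39.2) = 15.1314 degrees


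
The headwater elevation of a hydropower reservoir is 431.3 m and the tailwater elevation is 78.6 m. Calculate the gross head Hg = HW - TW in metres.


Hg = 431.3 - 78.6 = 352.7000 m


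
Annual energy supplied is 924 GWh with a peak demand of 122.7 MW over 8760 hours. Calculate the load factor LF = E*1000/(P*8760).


LF = 924 * 1000 / (122.7 * 8760) = 0.8597


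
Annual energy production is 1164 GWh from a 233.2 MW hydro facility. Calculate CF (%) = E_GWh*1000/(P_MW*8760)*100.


CF = 1164 * 1000 / (233.2 * 8760) * 100 = 56.9797 %


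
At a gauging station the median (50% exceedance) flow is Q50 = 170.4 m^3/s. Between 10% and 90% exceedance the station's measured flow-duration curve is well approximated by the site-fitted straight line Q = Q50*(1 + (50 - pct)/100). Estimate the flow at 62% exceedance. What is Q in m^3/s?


Q = 170.4 * (1 + (50 - 62)/100) = 149.9520 m^3/s


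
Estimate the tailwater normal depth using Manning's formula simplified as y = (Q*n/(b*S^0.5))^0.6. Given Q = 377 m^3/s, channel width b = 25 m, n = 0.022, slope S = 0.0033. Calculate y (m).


y = (377 * 0.022 / (25 * 0.0033^0.5))^0.6 = 2.8638 m


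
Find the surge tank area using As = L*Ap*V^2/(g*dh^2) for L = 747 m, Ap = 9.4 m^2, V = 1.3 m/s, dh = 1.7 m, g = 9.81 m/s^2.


As = 747 * 9.4 * 1.3^2 / (9.81 * 1.7^2) = 418.5702 m^2


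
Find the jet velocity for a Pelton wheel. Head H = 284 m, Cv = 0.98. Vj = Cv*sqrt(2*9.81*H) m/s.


Vj = 0.98 * sqrt(2*9.81*284) = 73.1534 m/s


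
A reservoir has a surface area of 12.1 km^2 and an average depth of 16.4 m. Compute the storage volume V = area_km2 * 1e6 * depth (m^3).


V = 12.1 * 1e6 * 16.4 = 1.9844e+08 m^3


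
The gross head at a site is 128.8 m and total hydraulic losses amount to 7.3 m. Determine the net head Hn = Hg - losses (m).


Hn = 128.8 - 7.3 = 121.5000 m


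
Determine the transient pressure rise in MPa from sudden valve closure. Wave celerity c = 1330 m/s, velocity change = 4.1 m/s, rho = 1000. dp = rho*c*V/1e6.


dp = 1000 * 1330 * 4.1 / 1e6 = 5.4530 MPa


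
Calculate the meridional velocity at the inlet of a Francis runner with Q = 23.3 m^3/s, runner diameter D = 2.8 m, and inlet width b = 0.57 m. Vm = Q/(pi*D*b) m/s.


Vm = 23.3 / (pi * 2.8 * 0.57) = 4.6470 m/s


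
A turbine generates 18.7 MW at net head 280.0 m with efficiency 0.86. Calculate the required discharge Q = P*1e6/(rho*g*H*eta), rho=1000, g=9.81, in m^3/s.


Q = 18.7 * 1e6 / (1000 * 9.81 * 280.0 * 0.86) = 7.9162 m^3/s


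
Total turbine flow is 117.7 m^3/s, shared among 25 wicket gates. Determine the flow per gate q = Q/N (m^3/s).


q = 117.7 / 25 = 4.7080 m^3/s


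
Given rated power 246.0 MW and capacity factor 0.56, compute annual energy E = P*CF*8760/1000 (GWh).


E = 246.0 * 0.56 * 8760 / 1000 = 1206.7776 GWh


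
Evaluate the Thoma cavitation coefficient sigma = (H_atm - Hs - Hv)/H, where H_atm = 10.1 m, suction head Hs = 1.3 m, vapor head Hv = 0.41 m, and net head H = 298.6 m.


sigma = (10.1 - 1.3 - 0.41) / 298.6 = 0.0281


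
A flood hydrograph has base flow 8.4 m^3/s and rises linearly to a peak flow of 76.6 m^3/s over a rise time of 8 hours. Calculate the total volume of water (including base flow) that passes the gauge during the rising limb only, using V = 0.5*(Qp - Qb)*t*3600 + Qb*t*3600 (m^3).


V = 0.5*(76.6 - 8.4)*8*3600 + 8.4*8*3600 = 1.2240e+06 m^3


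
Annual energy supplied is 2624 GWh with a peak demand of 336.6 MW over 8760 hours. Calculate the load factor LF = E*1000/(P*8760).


LF = 2624 * 1000 / (336.6 * 8760) = 0.8899


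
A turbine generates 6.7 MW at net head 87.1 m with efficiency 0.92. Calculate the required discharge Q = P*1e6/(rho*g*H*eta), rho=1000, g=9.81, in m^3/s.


Q = 6.7 * 1e6 / (1000 * 9.81 * 87.1 * 0.92) = 8.5231 m^3/s


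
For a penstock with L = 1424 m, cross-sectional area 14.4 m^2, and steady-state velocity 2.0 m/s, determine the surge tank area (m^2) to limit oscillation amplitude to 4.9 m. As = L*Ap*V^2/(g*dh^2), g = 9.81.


As = 1424 * 14.4 * 2.0^2 / (9.81 * 4.9^2) = 348.2341 m^2


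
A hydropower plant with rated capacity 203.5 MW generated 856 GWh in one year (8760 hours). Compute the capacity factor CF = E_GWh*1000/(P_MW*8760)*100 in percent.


CF = 856 * 1000 / (203.5 * 8760) * 100 = 48.0181 %


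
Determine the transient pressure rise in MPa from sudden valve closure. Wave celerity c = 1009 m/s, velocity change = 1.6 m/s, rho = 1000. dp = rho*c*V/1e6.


dp = 1000 * 1009 * 1.6 / 1e6 = 1.6144 MPa


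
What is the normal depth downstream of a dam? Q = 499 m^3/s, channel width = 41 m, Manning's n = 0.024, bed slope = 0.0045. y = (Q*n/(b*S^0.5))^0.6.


y = (499 * 0.024 / (41 * 0.0045^0.5))^0.6 = 2.4174 m


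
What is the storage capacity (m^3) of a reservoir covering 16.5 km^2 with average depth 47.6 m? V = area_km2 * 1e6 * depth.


V = 16.5 * 1e6 * 47.6 = 7.8540e+08 m^3


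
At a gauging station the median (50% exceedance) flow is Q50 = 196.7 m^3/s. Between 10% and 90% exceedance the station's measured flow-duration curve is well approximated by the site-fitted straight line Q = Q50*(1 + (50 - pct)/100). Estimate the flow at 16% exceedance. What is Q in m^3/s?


Q = 196.7 * (1 + (50 - 16)/100) = 263.5780 m^3/s


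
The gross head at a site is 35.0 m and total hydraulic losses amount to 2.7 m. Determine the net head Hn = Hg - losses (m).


Hn = 35.0 - 2.7 = 32.3000 m


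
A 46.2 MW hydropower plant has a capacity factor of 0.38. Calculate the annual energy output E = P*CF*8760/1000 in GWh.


E = 46.2 * 0.38 * 8760 / 1000 = 153.7906 GWh


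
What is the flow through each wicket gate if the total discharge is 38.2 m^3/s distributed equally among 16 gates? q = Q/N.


q = 38.2 / 16 = 2.3875 m^3/s


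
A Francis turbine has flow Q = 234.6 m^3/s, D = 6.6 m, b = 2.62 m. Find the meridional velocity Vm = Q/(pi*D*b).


Vm = 234.6 / (pi * 6.6 * 2.62) = 4.3185 m/s


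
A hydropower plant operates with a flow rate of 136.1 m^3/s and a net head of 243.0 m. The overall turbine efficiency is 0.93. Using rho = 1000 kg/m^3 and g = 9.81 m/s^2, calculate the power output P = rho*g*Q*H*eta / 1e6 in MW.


P = 1000 * 9.81 * 136.1 * 243.0 * 0.93 / 1e6 = 301.7285 MW


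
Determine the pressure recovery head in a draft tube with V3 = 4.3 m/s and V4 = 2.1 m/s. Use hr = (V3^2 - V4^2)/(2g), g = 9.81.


hr = (4.3^2 - 2.1^2) / (2*9.81) = 0.7176 m


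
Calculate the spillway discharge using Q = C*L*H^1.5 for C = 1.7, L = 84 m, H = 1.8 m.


Q = 1.7 * 84 * 1.8^1.5 = 344.8553 m^3/s


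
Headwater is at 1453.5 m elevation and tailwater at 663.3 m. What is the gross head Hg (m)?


Hg = 1453.5 - 663.3 = 790.2000 m


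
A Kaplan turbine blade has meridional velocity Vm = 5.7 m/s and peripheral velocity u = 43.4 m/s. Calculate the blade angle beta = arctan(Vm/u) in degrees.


beta = arctan(5.7 / 43.4) = 7.4822 degrees


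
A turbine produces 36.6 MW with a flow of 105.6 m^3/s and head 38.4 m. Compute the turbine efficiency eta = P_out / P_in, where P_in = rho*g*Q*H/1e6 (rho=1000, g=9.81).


P_in = 1000 * 9.81 * 105.6 * 38.4 / 1e6 = 39.7799 MW
eta = 36.6 / 39.7799 = 0.9201


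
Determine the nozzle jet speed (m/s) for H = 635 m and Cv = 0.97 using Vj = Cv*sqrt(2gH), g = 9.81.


Vj = 0.97 * sqrt(2*9.81*635) = 108.2700 m/s


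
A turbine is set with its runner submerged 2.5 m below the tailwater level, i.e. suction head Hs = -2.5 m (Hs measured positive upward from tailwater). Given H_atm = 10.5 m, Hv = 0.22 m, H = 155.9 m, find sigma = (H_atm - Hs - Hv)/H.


sigma = (10.5 - (-2.5) - 0.22) / 155.9 = 0.0820


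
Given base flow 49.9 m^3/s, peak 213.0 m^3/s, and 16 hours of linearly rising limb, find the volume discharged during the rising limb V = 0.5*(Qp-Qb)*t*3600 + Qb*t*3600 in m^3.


V = 0.5*(213.0 - 49.9)*16*3600 + 49.9*16*3600 = 7.5715e+06 m^3


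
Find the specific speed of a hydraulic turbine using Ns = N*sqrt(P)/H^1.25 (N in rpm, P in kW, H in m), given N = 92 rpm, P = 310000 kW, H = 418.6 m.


Ns = 92 * 310000^0.5 / 418.6^1.25 = 27.0533


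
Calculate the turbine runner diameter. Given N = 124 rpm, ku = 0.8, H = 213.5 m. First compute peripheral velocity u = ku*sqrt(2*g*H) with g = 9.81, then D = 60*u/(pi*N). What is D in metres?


u = 0.8 * sqrt(2*9.81*213.5) = 51.7772 m/s
D = 60 * 51.7772 / (pi * 124) = 7.9748 m


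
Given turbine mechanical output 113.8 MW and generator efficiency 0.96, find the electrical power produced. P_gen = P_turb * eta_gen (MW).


P_gen = 113.8 * 0.96 = 109.2480 MW


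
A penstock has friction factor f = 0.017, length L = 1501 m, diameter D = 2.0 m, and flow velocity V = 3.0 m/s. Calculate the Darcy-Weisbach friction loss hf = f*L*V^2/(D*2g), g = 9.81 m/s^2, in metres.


hf = 0.017 * 1501 * 3.0^2 / (2.0 * 2 * 9.81) = 5.8525 m


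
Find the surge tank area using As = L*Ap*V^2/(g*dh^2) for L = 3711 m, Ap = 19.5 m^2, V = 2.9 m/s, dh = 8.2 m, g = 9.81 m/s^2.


As = 3711 * 19.5 * 2.9^2 / (9.81 * 8.2^2) = 922.6242 m^2


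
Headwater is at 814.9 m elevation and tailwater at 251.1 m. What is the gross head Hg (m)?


Hg = 814.9 - 251.1 = 563.8000 m


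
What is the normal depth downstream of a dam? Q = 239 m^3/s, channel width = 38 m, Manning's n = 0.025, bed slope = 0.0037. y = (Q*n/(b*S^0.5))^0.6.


y = (239 * 0.025 / (38 * 0.0037^0.5))^0.6 = 1.7680 m


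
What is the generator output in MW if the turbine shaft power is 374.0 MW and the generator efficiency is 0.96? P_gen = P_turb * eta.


P_gen = 374.0 * 0.96 = 359.0400 MW


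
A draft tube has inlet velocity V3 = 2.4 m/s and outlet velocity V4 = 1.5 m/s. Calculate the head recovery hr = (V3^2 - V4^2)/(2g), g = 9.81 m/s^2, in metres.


hr = (2.4^2 - 1.5^2) / (2*9.81) = 0.1789 m


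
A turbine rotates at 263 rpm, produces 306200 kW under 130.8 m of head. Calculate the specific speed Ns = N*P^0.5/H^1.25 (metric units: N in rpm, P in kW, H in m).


Ns = 263 * 306200^0.5 / 130.8^1.25 = 329.0021


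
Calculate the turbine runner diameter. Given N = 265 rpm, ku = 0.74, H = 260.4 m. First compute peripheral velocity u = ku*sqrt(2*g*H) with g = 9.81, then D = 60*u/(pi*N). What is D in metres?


u = 0.74 * sqrt(2*9.81*260.4) = 52.8934 m/s
D = 60 * 52.8934 / (pi * 265) = 3.8120 m


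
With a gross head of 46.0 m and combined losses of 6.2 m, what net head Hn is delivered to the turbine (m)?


Hn = 46.0 - 6.2 = 39.8000 m


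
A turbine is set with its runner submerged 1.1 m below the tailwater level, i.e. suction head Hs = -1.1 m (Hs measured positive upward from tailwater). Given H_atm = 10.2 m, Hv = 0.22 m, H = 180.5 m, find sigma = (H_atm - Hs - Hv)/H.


sigma = (10.2 - (-1.1) - 0.22) / 180.5 = 0.0614


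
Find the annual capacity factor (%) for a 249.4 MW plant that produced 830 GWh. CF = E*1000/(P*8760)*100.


CF = 830 * 1000 / (249.4 * 8760) * 100 = 37.9907 %


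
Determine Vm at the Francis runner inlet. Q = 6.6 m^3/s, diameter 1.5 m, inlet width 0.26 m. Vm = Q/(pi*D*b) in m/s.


Vm = 6.6 / (pi * 1.5 * 0.26) = 5.3868 m/s


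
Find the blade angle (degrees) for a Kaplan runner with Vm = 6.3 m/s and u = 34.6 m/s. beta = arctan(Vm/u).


beta = arctan(6.3 / 34.6) = 10.3194 degrees


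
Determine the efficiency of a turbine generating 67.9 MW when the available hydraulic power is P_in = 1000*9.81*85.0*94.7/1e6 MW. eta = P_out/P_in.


P_in = 1000 * 9.81 * 85.0 * 94.7 / 1e6 = 78.9656 MW
eta = 67.9 / 78.9656 = 0.8599


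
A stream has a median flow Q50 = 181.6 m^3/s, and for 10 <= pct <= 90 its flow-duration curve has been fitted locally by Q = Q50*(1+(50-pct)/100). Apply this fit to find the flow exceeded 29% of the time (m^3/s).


Q = 181.6 * (1 + (50 - 29)/100) = 219.7360 m^3/s


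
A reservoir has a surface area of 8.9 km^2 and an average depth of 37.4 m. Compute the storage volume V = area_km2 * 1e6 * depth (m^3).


V = 8.9 * 1e6 * 37.4 = 3.3286e+08 m^3


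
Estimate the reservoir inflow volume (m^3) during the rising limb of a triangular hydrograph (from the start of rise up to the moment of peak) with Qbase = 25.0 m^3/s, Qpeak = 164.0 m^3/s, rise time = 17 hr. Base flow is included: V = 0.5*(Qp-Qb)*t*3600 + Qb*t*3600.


V = 0.5*(164.0 - 25.0)*17*3600 + 25.0*17*3600 = 5.7834e+06 m^3


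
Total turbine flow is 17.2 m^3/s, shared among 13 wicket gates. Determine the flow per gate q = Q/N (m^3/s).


q = 17.2 / 13 = 1.3231 m^3/s


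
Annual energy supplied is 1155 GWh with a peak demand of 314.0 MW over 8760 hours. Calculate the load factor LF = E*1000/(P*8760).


LF = 1155 * 1000 / (314.0 * 8760) = 0.4199


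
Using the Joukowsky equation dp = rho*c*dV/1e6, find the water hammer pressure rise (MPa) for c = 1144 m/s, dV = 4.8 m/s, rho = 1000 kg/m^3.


dp = 1000 * 1144 * 4.8 / 1e6 = 5.4912 MPa


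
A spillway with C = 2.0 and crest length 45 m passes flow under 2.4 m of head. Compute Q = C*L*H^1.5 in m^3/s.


Q = 2.0 * 45 * 2.4^1.5 = 334.6258 m^3/s


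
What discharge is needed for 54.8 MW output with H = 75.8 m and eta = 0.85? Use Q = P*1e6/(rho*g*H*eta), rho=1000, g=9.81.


Q = 54.8 * 1e6 / (1000 * 9.81 * 75.8 * 0.85) = 86.7009 m^3/s


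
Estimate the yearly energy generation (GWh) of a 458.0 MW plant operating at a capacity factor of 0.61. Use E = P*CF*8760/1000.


E = 458.0 * 0.61 * 8760 / 1000 = 2447.3688 GWh


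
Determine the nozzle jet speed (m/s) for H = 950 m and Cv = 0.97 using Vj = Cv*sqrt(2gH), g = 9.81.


Vj = 0.97 * sqrt(2*9.81*950) = 132.4290 m/s


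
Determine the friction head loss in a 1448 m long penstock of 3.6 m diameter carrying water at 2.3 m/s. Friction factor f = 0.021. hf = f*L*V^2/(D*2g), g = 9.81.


hf = 0.021 * 1448 * 2.3^2 / (3.6 * 2 * 9.81) = 2.2774 m


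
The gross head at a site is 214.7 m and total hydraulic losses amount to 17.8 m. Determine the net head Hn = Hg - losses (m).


Hn = 214.7 - 17.8 = 196.9000 m


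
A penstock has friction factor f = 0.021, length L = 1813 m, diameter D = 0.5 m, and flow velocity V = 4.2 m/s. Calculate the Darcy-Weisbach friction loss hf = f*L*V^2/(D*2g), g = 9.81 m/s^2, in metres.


hf = 0.021 * 1813 * 4.2^2 / (0.5 * 2 * 9.81) = 68.4615 m


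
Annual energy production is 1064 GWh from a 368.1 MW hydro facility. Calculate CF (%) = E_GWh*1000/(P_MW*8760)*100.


CF = 1064 * 1000 / (368.1 * 8760) * 100 = 32.9968 %


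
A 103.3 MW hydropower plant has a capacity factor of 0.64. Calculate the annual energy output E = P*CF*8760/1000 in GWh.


E = 103.3 * 0.64 * 8760 / 1000 = 579.1411 GWh


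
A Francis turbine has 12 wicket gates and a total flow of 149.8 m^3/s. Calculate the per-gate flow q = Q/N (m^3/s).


q = 149.8 / 12 = 12.4833 m^3/s


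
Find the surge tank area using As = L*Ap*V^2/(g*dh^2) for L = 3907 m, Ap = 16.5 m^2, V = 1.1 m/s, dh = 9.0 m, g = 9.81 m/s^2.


As = 3907 * 16.5 * 1.1^2 / (9.81 * 9.0^2) = 98.1655 m^2


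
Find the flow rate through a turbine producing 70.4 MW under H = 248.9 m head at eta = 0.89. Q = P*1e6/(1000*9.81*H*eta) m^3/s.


Q = 70.4 * 1e6 / (1000 * 9.81 * 248.9 * 0.89) = 32.3958 m^3/s


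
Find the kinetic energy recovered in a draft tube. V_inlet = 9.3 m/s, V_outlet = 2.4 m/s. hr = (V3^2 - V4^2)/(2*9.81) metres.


hr = (9.3^2 - 2.4^2) / (2*9.81) = 4.1147 m


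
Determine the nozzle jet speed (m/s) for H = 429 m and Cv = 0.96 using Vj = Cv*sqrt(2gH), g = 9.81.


Vj = 0.96 * sqrt(2*9.81*429) = 88.0743 m/s


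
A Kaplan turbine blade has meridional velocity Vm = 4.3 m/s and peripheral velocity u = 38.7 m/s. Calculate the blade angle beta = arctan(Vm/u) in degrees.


beta = arctan(4.3 / 38.7) = 6.3402 degrees


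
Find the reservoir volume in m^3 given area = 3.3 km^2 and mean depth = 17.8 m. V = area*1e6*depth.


V = 3.3 * 1e6 * 17.8 = 5.8740e+07 m^3


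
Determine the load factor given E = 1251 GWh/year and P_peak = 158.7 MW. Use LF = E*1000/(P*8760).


LF = 1251 * 1000 / (158.7 * 8760) = 0.8999


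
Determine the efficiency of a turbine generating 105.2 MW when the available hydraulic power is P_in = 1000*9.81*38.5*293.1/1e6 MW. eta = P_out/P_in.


P_in = 1000 * 9.81 * 38.5 * 293.1 / 1e6 = 110.6995 MW
eta = 105.2 / 110.6995 = 0.9503


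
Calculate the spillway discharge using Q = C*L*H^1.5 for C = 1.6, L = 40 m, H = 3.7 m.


Q = 1.6 * 40 * 3.7^1.5 = 455.4939 m^3/s


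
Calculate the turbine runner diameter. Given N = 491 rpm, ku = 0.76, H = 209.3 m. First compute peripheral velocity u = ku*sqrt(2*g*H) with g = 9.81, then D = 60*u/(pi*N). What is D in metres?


u = 0.76 * sqrt(2*9.81*209.3) = 48.7021 m/s
D = 60 * 48.7021 / (pi * 491) = 1.8944 m


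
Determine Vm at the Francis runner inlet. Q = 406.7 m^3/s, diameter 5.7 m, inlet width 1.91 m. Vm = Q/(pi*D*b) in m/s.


Vm = 406.7 / (pi * 5.7 * 1.91) = 11.8909 m/s


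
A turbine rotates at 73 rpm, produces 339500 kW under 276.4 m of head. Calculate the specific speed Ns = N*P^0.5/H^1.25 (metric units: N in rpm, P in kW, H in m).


Ns = 73 * 339500^0.5 / 276.4^1.25 = 37.7416


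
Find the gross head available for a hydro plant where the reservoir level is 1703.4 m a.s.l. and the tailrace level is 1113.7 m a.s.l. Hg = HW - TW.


Hg = 1703.4 - 1113.7 = 589.7000 m


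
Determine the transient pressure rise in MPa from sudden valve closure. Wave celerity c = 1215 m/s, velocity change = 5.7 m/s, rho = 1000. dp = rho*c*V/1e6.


dp = 1000 * 1215 * 5.7 / 1e6 = 6.9255 MPa


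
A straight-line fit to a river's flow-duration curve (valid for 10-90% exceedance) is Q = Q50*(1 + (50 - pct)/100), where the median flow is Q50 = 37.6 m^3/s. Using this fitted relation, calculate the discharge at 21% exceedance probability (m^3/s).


Q = 37.6 * (1 + (50 - 21)/100) = 48.5040 m^3/s


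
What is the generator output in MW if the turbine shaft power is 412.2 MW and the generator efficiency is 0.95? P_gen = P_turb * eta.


P_gen = 412.2 * 0.95 = 391.5900 MW


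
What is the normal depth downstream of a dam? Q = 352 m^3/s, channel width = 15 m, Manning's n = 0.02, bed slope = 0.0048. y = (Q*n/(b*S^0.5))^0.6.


y = (352 * 0.02 / (15 * 0.0048^0.5))^0.6 = 3.1515 m


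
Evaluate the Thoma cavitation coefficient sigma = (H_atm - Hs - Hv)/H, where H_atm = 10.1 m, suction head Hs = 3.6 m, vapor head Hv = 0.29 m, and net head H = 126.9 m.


sigma = (10.1 - 3.6 - 0.29) / 126.9 = 0.0489


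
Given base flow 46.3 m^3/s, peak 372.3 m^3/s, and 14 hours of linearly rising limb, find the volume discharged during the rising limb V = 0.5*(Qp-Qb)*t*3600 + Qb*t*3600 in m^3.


V = 0.5*(372.3 - 46.3)*14*3600 + 46.3*14*3600 = 1.0549e+07 m^3


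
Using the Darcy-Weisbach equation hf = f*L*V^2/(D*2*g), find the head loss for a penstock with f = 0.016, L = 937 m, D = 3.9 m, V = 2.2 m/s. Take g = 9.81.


hf = 0.016 * 937 * 2.2^2 / (3.9 * 2 * 9.81) = 0.9483 m


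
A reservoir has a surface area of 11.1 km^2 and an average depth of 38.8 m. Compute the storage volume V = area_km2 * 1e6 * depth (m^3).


V = 11.1 * 1e6 * 38.8 = 4.3068e+08 m^3


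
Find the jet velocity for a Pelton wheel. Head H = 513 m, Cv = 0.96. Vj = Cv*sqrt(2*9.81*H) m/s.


Vj = 0.96 * sqrt(2*9.81*513) = 96.3118 m/s


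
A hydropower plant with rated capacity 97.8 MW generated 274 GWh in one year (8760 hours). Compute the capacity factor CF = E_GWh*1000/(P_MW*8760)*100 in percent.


CF = 274 * 1000 / (97.8 * 8760) * 100 = 31.9821 %


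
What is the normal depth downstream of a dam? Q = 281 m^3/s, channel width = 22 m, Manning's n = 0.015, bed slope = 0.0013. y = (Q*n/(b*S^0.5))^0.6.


y = (281 * 0.015 / (22 * 0.0013^0.5))^0.6 = 2.7242 m


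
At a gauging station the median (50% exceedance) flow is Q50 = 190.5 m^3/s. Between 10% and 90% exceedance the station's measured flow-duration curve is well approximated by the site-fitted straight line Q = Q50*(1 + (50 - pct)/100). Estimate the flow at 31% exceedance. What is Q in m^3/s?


Q = 190.5 * (1 + (50 - 31)/100) = 226.6950 m^3/s


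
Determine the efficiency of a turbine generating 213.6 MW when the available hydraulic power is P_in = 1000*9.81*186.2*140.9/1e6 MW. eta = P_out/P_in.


P_in = 1000 * 9.81 * 186.2 * 140.9 / 1e6 = 257.3710 MW
eta = 213.6 / 257.3710 = 0.8299


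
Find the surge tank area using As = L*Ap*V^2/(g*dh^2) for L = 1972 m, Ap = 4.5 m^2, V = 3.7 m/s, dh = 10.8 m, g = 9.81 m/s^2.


As = 1972 * 4.5 * 3.7^2 / (9.81 * 10.8^2) = 106.1711 m^2


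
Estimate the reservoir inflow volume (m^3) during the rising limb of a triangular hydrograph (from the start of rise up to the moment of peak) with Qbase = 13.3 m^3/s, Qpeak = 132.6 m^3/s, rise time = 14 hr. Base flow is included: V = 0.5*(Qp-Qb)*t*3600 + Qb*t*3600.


V = 0.5*(132.6 - 13.3)*14*3600 + 13.3*14*3600 = 3.6767e+06 m^3


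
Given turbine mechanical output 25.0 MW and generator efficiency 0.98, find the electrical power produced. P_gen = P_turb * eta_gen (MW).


P_gen = 25.0 * 0.98 = 24.5000 MW


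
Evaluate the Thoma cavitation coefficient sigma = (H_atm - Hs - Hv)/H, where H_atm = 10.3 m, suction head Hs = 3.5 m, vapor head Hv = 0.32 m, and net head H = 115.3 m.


sigma = (10.3 - 3.5 - 0.32) / 115.3 = 0.0562


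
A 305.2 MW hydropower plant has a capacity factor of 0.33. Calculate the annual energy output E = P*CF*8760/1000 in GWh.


E = 305.2 * 0.33 * 8760 / 1000 = 882.2722 GWh


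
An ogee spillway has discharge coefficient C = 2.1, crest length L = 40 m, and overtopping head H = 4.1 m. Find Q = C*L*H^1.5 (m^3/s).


Q = 2.1 * 40 * 4.1^1.5 = 697.3568 m^3/s


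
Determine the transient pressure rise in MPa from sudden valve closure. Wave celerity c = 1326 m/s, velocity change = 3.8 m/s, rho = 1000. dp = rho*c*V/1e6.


dp = 1000 * 1326 * 3.8 / 1e6 = 5.0388 MPa


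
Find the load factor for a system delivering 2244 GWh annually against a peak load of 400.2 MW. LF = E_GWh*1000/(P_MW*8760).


LF = 2244 * 1000 / (400.2 * 8760) = 0.6401


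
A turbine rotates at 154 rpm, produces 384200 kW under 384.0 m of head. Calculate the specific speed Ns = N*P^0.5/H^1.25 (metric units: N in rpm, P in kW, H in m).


Ns = 154 * 384200^0.5 / 384.0^1.25 = 56.1546


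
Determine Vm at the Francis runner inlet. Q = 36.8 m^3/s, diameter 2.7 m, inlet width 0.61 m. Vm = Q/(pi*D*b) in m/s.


Vm = 36.8 / (pi * 2.7 * 0.61) = 7.1122 m/s


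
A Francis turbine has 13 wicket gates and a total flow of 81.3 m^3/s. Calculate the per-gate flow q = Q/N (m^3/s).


q = 81.3 / 13 = 6.2538 m^3/s


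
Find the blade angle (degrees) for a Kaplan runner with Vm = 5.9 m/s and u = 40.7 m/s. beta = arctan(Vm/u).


beta = arctan(5.9 / 40.7) = 8.2483 degrees


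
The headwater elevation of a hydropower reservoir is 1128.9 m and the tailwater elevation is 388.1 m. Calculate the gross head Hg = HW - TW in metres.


Hg = 1128.9 - 388.1 = 740.8000 m


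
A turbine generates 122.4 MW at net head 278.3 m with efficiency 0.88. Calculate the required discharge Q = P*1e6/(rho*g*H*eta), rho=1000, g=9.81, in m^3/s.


Q = 122.4 * 1e6 / (1000 * 9.81 * 278.3 * 0.88) = 50.9468 m^3/s


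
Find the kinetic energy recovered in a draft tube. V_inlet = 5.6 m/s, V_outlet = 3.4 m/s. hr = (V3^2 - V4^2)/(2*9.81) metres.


hr = (5.6^2 - 3.4^2) / (2*9.81) = 1.0092 m


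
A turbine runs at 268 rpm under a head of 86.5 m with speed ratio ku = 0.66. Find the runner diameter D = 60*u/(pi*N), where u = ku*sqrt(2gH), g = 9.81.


u = 0.66 * sqrt(2*9.81*86.5) = 27.1895 m/s
D = 60 * 27.1895 / (pi * 268) = 1.9376 m


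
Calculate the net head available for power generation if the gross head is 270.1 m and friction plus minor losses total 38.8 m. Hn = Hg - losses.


Hn = 270.1 - 38.8 = 231.3000 m


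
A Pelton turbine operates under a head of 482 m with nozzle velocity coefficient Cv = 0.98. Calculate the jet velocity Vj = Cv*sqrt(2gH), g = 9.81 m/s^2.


Vj = 0.98 * sqrt(2*9.81*482) = 95.3014 m/s


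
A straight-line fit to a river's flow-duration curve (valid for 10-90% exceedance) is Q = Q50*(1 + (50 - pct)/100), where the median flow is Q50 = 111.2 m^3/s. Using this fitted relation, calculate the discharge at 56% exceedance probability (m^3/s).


Q = 111.2 * (1 + (50 - 56)/100) = 104.5280 m^3/s


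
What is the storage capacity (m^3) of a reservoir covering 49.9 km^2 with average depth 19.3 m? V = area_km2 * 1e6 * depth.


V = 49.9 * 1e6 * 19.3 = 9.6307e+08 m^3


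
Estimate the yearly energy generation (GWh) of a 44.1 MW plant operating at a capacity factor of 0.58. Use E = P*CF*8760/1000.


E = 44.1 * 0.58 * 8760 / 1000 = 224.0633 GWh


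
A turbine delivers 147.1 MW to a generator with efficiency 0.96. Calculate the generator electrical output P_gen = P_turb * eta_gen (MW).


P_gen = 147.1 * 0.96 = 141.2160 MW


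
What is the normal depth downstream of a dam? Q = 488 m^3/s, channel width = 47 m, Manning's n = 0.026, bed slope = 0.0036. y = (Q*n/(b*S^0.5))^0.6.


y = (488 * 0.026 / (47 * 0.0036^0.5))^0.6 = 2.4654 m


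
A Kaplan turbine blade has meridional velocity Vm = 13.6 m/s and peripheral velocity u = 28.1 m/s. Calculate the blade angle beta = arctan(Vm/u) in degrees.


beta = arctan(13.6 / 28.1) = 25.8263 degrees


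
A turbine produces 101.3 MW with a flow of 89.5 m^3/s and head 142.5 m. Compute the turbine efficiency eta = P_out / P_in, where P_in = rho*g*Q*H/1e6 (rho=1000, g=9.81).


P_in = 1000 * 9.81 * 89.5 * 142.5 / 1e6 = 125.1143 MW
eta = 101.3 / 125.1143 = 0.8097


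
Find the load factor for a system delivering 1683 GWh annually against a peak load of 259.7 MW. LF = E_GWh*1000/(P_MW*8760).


LF = 1683 * 1000 / (259.7 * 8760) = 0.7398


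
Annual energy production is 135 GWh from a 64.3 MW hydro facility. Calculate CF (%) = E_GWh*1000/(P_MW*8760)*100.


CF = 135 * 1000 / (64.3 * 8760) * 100 = 23.9673 %


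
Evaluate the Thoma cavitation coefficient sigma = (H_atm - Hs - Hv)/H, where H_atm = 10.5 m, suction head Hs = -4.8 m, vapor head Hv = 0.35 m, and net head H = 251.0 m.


sigma = (10.5 - (-4.8) - 0.35) / 251.0 = 0.0596


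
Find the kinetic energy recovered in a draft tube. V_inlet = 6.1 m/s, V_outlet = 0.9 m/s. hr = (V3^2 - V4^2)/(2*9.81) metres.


hr = (6.1^2 - 0.9^2) / (2*9.81) = 1.8552 m


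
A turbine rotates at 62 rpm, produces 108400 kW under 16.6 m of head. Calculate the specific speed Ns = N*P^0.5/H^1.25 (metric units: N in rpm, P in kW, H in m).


Ns = 62 * 108400^0.5 / 16.6^1.25 = 609.2159


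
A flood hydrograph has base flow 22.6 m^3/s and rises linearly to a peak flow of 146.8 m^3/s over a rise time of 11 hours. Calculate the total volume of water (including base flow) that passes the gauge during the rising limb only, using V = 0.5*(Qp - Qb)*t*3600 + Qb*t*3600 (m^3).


V = 0.5*(146.8 - 22.6)*11*3600 + 22.6*11*3600 = 3.3541e+06 m^3


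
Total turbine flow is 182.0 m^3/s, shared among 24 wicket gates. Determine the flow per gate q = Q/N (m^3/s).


q = 182.0 / 24 = 7.5833 m^3/s


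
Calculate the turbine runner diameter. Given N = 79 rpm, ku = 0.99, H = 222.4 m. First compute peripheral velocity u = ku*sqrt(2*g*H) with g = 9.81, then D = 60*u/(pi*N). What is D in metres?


u = 0.99 * sqrt(2*9.81*222.4) = 65.3961 m/s
D = 60 * 65.3961 / (pi * 79) = 15.8098 m


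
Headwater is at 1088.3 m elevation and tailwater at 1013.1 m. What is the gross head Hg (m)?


Hg = 1088.3 - 1013.1 = 75.2000 m


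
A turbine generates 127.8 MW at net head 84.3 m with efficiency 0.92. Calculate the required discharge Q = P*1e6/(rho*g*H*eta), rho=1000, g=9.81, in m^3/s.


Q = 127.8 * 1e6 / (1000 * 9.81 * 84.3 * 0.92) = 167.9757 m^3/s


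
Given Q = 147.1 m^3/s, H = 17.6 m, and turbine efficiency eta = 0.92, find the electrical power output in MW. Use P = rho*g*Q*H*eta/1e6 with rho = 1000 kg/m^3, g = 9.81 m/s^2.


P = 1000 * 9.81 * 147.1 * 17.6 * 0.92 / 1e6 = 23.3659 MW


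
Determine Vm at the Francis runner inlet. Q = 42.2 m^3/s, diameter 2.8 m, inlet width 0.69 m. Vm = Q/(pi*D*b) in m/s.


Vm = 42.2 / (pi * 2.8 * 0.69) = 6.9527 m/s
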